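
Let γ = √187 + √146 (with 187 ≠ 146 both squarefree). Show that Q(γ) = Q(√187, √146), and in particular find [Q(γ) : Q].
[Q(γ) : Q] = 4 (equivalently, Q(γ) = Q(√187, √146))

Obviously Q(γ) ⊆ Q(√187, √146), and [Q(√187, √146):Q] = 4 (since 187, 146 are distinct squarefree integers > 1 with 27302 not a perfect square). To show equality we compute the minimal polynomial of γ. From γ = √187 + √146: γ^2 = 187 + 2√(27302) + 146 = 333 + 2√(27302), so γ^2 - 333 = 2√(27302); squaring, (γ^2 - 333)^2 = 4·27302, i.e. γ^4 - 666γ^2 + 110889 - 109208 = 0, i.e. γ^4 - 666γ^2 + 1681 = 0. So γ is a root of x^4 - 666x^2 + 1681. This polynomial is irreducible over Q: it has no rational root (each ±√187 ± √146 is irrational), and any factorization into two quadratics over Q would force √(27302) ∈ Q (pairing opposite roots) or √187, √146 ∈ Q (other pairings), all impossible. Hence [Q(γ):Q] = 4 = [Q(√187, √146):Q], so Q(γ) = Q(√187, √146).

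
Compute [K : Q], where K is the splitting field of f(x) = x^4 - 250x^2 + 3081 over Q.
[K : Q] = 4

Solving the quadratic in x^2: x^2 = (250 ± √(250^2 - 4·3081))/2 = (250 ± √50176)/2 = (250 ± 224)/2, giving x^2 = 237 or x^2 = 13. So f(x) = (x^2 - 237)(x^2 - 13) and the roots of f are ±√237, ±√13. Hence the splitting field is K = Q(√237, √13). Since 237 and 13 are distinct squarefree integers > 1, their product 3081 is not a perfect square, so √13 ∉ Q(√237). By the tower law [K:Q] = [Q(√237,√13):Q(√237)] · [Q(√237):Q] = 2 · 2 = 4.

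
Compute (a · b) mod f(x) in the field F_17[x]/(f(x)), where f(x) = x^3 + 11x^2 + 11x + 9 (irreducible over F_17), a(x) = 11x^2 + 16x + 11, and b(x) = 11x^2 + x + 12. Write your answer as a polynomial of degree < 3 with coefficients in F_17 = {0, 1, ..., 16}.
a · b ≡ 13x^2 + 2x + 7 (mod f(x))

Multiply in F_17[x]: a(x)·b(x) = (11x^2 + 16x + 11)·(11x^2 + x + 12) = 2x^4 + 14x^2 + 16x + 13. This has degree ≥ 3, so divide by f(x) over F_17: 2x^4 + 14x^2 + 16x + 13 = (2x + 12)·(x^3 + 11x^2 + 11x + 9) + (13x^2 + 2x + 7). Hence a·b ≡ 13x^2 + 2x + 7 (mod f). (F_17[x]/(f) is a field with 17^3 = 4913 elements since f is irreducible of degree 3.)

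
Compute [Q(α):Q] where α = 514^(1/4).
[Q(α):Q] = 4

α is a root of x^4 - 514. By Eisenstein's criterion at the prime p = 2 (which divides the constant term 514 but p^2 = 4 does not, since 514 is squarefree), x^4 - 514 is irreducible over Q. Hence [Q(α):Q] = 4.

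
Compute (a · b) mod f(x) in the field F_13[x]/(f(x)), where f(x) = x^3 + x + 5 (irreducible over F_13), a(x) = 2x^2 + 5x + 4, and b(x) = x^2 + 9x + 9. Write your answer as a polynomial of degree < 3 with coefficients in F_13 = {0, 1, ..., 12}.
a · b ≡ 9x + 12 (mod f(x))

Multiply in F_13[x]: a(x)·b(x) = (2x^2 + 5x + 4)·(x^2 + 9x + 9) = 2x^4 + 10x^3 + 2x^2 + 3x + 10. This has degree ≥ 3, so divide by f(x) over F_13: 2x^4 + 10x^3 + 2x^2 + 3x + 10 = (2x + 10)·(x^3 + x + 5) + (9x + 12). Hence a·b ≡ 9x + 12 (mod f). (F_13[x]/(f) is a field with 13^3 = 2197 elements since f is irreducible of degree 3.)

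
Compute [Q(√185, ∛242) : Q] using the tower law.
[Q(√185, ∛242) : Q] = 6

Let L = Q(√185, ∛242). Since Q(√185) ⊂ L and [Q(√185):Q] = 2, the tower law gives 2 | [L:Q]. Likewise Q(∛242) ⊂ L with [Q(∛242):Q] = 3 (because 242 is not a perfect cube), so 3 | [L:Q]. As gcd(2,3) = 1, [L:Q] is divisible by 6. Conversely L is generated over Q by √185 and ∛242, so [L:Q] ≤ 2·3 = 6. Therefore [Q(√185, ∛242) : Q] = 6.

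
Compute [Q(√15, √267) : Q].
[Q(√15, √267) : Q] = 4

[Q(√15):Q] = 2 (min poly x^2 - 15, irreducible since 15 is squarefree > 1). For the top step, suppose √267 ∈ Q(√15), say √267 = c + d√15 with c, d ∈ Q. Squaring: 267 = c^2 + 15d^2 + 2cd√15. Since √15 ∉ Q this forces 2cd = 0. If d = 0 then √267 = c ∈ Q, contradicting 267 squarefree > 1. If c = 0 then 267 = 15d^2, so 15·267 = (15d)^2 is a perfect square in Q — but 15·267 = 4005 is not a perfect square (since 15 and 267 are distinct squarefree integers). Contradiction. Hence √267 ∉ Q(√15), so x^2 - 267 stays irreducible over Q(√15) and [Q(√15, √267) : Q(√15)] = 2. By the tower law, [Q(√15, √267) : Q] = 2 · 2 = 4.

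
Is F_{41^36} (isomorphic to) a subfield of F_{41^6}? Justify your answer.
No: F_{41^36} is not a subfield of F_{41^6}

F_{p^m} embeds in F_{p^n} iff m | n. Here 36 ∤ 6 (since 6 = 0·36 + 6 with remainder 6 ≠ 0), so F_{41^36} is not a subfield of F_{41^6}. Equivalently: if it were, the tower law would give 36 = [F_{41^36}:F_41] dividing [F_{41^6}:F_41] = 6, contradiction.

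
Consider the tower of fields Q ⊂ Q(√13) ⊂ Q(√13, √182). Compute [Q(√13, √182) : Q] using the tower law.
[Q(√13, √182) : Q] = 4

[Q(√13):Q] = 2 (min poly x^2 - 13, irreducible since 13 is squarefree > 1). For the top step, suppose √182 ∈ Q(√13), say √182 = c + d√13 with c, d ∈ Q. Squaring: 182 = c^2 + 13d^2 + 2cd√13. Since √13 ∉ Q this forces 2cd = 0. If d = 0 then √182 = c ∈ Q, contradicting 182 squarefree > 1. If c = 0 then 182 = 13d^2, so 13·182 = (13d)^2 is a perfect square in Q — but 13·182 = 2366 is not a perfect square (since 13 and 182 are distinct squarefree integers). Contradiction. Hence √182 ∉ Q(√13), so x^2 - 182 stays irreducible over Q(√13) and [Q(√13, √182) : Q(√13)] = 2. By the tower law, [Q(√13, √182) : Q] = 2 · 2 = 4.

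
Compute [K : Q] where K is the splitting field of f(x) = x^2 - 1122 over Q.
[K : Q] = 2

f(x) = x^2 - 1122 factors as (x - √1122)(x + √1122). The splitting field is K = Q(√1122). Since 1122 is squarefree and > 1, it is not a perfect square, so x^2 - 1122 is irreducible over Q and [Q(√1122) : Q] = 2. Hence [K : Q] = 2.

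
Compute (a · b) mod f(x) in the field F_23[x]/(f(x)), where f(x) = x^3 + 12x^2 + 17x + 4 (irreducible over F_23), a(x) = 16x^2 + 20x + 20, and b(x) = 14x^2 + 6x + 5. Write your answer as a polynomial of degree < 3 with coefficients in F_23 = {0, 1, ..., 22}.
a · b ≡ 13x^2 + 11x + 10 (mod f(x))

Multiply in F_23[x]: a(x)·b(x) = (16x^2 + 20x + 20)·(14x^2 + 6x + 5) = 17x^4 + 8x^3 + 20x^2 + 13x + 8. This has degree ≥ 3, so divide by f(x) over F_23: 17x^4 + 8x^3 + 20x^2 + 13x + 8 = (17x + 11)·(x^3 + 12x^2 + 17x + 4) + (13x^2 + 11x + 10). Hence a·b ≡ 13x^2 + 11x + 10 (mod f). (F_23[x]/(f) is a field with 23^3 = 12167 elements since f is irreducible of degree 3.)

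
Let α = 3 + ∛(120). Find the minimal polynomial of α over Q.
m_α(x) = x^3 - 9x^2 + 27x - 147

Set β = α - 3 = ∛(120), so β^3 = 120. Then (α - 3)^3 - 120 = 0, i.e. α is a root of g(x) = (x - 3)^3 - 120 = x^3 - 9x^2 + 27x - 147. Since g(x) = h(x - 3) where h(x) = x^3 - 120, and h is irreducible over Q (because 120 is not a perfect cube, so h has no rational root, and a monic cubic with no rational root is irreducible), g is also irreducible (irreducibility is preserved under the substitution x → x - 3). Hence m_α(x) = x^3 - 9x^2 + 27x - 147.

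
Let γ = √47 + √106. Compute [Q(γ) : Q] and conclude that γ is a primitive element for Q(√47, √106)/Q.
[Q(γ) : Q] = 4 (equivalently, Q(γ) = Q(√47, √106))

Obviously Q(γ) ⊆ Q(√47, √106), and [Q(√47, √106):Q] = 4 (since 47, 106 are distinct squarefree integers > 1 with 4982 not a perfect square). To show equality we compute the minimal polynomial of γ. From γ = √47 + √106: γ^2 = 47 + 2√(4982) + 106 = 153 + 2√(4982), so γ^2 - 153 = 2√(4982); squaring, (γ^2 - 153)^2 = 4·4982, i.e. γ^4 - 306γ^2 + 23409 - 19928 = 0, i.e. γ^4 - 306γ^2 + 3481 = 0. So γ is a root of x^4 - 306x^2 + 3481. This polynomial is irreducible over Q: it has no rational root (each ±√47 ± √106 is irrational), and any factorization into two quadratics over Q would force √(4982) ∈ Q (pairing opposite roots) or √47, √106 ∈ Q (other pairings), all impossible. Hence [Q(γ):Q] = 4 = [Q(√47, √106):Q], so Q(γ) = Q(√47, √106).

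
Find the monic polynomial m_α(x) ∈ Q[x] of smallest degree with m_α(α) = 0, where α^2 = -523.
m_α(x) = x^2 + 523

α satisfies α^2 + 523 = 0, so x^2 + 523 annihilates α. Since d = -523 is squarefree and ≠ 1, it is not a perfect square in Q, so x^2 + 523 has no rational root and is therefore irreducible over Q (a degree-2 polynomial over a field is irreducible iff it has no root). Hence m_α(x) = x^2 + 523.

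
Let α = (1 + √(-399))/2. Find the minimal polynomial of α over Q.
m_α(x) = x^2 - x + 100

From 2α - 1 = √(-399), squaring gives (2α - 1)^2 = -399, i.e. 4α^2 - 4α + 1 = -399, so α^2 - α + (1 + 399)/4 = 0. Since -399 ≡ 1 (mod 4), (1 + 399)/4 = 100 ∈ Z. The polynomial x^2 - x + 100 has discriminant 1 - 4·(100) = -399, which is not a perfect square in Q (d = -399 is squarefree and ≠ 1), so x^2 - x + 100 is irreducible over Q. It is the minimal polynomial of α.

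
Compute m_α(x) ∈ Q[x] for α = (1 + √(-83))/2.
m_α(x) = x^2 - x + 21

From 2α - 1 = √(-83), squaring gives (2α - 1)^2 = -83, i.e. 4α^2 - 4α + 1 = -83, so α^2 - α + (1 + 83)/4 = 0. Since -83 ≡ 1 (mod 4), (1 + 83)/4 = 21 ∈ Z. The polynomial x^2 - x + 21 has discriminant 1 - 4·(21) = -83, which is not a perfect square in Q (d = -83 is squarefree and ≠ 1), so x^2 - x + 21 is irreducible over Q. It is the minimal polynomial of α.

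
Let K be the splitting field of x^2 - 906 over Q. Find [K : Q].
[K : Q] = 2

f(x) = x^2 - 906 factors as (x - √906)(x + √906). The splitting field is K = Q(√906). Since 906 is squarefree and > 1, it is not a perfect square, so x^2 - 906 is irreducible over Q and [Q(√906) : Q] = 2. Hence [K : Q] = 2.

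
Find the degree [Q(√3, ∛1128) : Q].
[Q(√3, ∛1128) : Q] = 6

Let L = Q(√3, ∛1128). Since Q(√3) ⊂ L and [Q(√3):Q] = 2, the tower law gives 2 | [L:Q]. Likewise Q(∛1128) ⊂ L with [Q(∛1128):Q] = 3 (because 1128 is not a perfect cube), so 3 | [L:Q]. As gcd(2,3) = 1, [L:Q] is divisible by 6. Conversely L is generated over Q by √3 and ∛1128, so [L:Q] ≤ 2·3 = 6. Therefore [Q(√3, ∛1128) : Q] = 6.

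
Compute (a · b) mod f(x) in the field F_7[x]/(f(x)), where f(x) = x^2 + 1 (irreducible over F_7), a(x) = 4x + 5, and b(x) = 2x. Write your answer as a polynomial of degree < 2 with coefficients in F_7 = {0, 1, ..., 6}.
a · b ≡ 3x + 6 (mod f(x))

Multiply in F_7[x]: a(x)·b(x) = (4x + 5)·(2x) = x^2 + 3x. This has degree ≥ 2, so divide by f(x) over F_7: x^2 + 3x = (1)·(x^2 + 1) + (3x + 6). Hence a·b ≡ 3x + 6 (mod f). (F_7[x]/(f) is a field with 7^2 = 49 elements since f is irreducible of degree 2.)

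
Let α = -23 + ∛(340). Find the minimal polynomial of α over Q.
m_α(x) = x^3 + 69x^2 + 1587x + 11827

Set β = α + 23 = ∛(340), so β^3 = 340. Then (α + 23)^3 - 340 = 0, i.e. α is a root of g(x) = (x + 23)^3 - 340 = x^3 + 69x^2 + 1587x + 11827. Since g(x) = h(x + 23) where h(x) = x^3 - 340, and h is irreducible over Q (because 340 is not a perfect cube, so h has no rational root, and a monic cubic with no rational root is irreducible), g is also irreducible (irreducibility is preserved under the substitution x → x + 23). Hence m_α(x) = x^3 + 69x^2 + 1587x + 11827.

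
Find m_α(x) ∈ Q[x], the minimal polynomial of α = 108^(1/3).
m_α(x) = x^3 - 108

α satisfies α^3 = 108, so x^3 - 108 annihilates α. By the rational root test, a rational root p/q (in lowest terms) of x^3 - 108 would satisfy p^3 = 108 q^3, forcing q = 1 and p^3 = 108; but 108 is not a perfect cube, contradiction. A monic cubic over Q with no rational root is irreducible (any nontrivial factorization would include a linear factor). Hence x^3 - 108 is the minimal polynomial of α, and in particular [Q(α):Q] = 3.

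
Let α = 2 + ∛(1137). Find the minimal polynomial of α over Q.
m_α(x) = x^3 - 6x^2 + 12x - 1145

Set β = α - 2 = ∛(1137), so β^3 = 1137. Then (α - 2)^3 - 1137 = 0, i.e. α is a root of g(x) = (x - 2)^3 - 1137 = x^3 - 6x^2 + 12x - 1145. Since g(x) = h(x - 2) where h(x) = x^3 - 1137, and h is irreducible over Q (because 1137 is not a perfect cube, so h has no rational root, and a monic cubic with no rational root is irreducible), g is also irreducible (irreducibility is preserved under the substitution x → x - 2). Hence m_α(x) = x^3 - 6x^2 + 12x - 1145.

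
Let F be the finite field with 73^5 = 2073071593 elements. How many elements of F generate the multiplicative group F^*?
There are φ(2073071592) = 691023840 primitive elements

F_q^* is cyclic of order q - 1 = 2073071592. A cyclic group of order m has exactly φ(m) generators. Here m = 2073071592 = 2^3 · 3^2 · 28792661, so the number of primitive elements is φ(2073071592) = 691023840.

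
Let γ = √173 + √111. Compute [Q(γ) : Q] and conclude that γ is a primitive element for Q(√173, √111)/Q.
[Q(γ) : Q] = 4 (equivalently, Q(γ) = Q(√173, √111))

Obviously Q(γ) ⊆ Q(√173, √111), and [Q(√173, √111):Q] = 4 (since 173, 111 are distinct squarefree integers > 1 with 19203 not a perfect square). To show equality we compute the minimal polynomial of γ. From γ = √173 + √111: γ^2 = 173 + 2√(19203) + 111 = 284 + 2√(19203), so γ^2 - 284 = 2√(19203); squaring, (γ^2 - 284)^2 = 4·19203, i.e. γ^4 - 568γ^2 + 80656 - 76812 = 0, i.e. γ^4 - 568γ^2 + 3844 = 0. So γ is a root of x^4 - 568x^2 + 3844. This polynomial is irreducible over Q: it has no rational root (each ±√173 ± √111 is irrational), and any factorization into two quadratics over Q would force √(19203) ∈ Q (pairing opposite roots) or √173, √111 ∈ Q (other pairings), all impossible. Hence [Q(γ):Q] = 4 = [Q(√173, √111):Q], so Q(γ) = Q(√173, √111).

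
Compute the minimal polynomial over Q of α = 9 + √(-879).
m_α(x) = x^2 - 18x + 960

From α - 9 = √(-879), squaring gives (α - 9)^2 = -879, i.e. α^2 - 18α + 81 = -879, so α^2 - 18α + 960 = 0. The discriminant of x^2 - 18x + 960 is (-18)^2 - 4·(960) = 324 - 3840 = -3516, and 4·(-879) is not a perfect square in Q since -879 is squarefree and ≠ 1. Hence x^2 - 18x + 960 is irreducible over Q and is the minimal polynomial of α.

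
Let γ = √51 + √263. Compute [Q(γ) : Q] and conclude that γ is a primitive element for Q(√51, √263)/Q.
[Q(γ) : Q] = 4 (equivalently, Q(γ) = Q(√51, √263))

Obviously Q(γ) ⊆ Q(√51, √263), and [Q(√51, √263):Q] = 4 (since 51, 263 are distinct squarefree integers > 1 with 13413 not a perfect square). To show equality we compute the minimal polynomial of γ. From γ = √51 + √263: γ^2 = 51 + 2√(13413) + 263 = 314 + 2√(13413), so γ^2 - 314 = 2√(13413); squaring, (γ^2 - 314)^2 = 4·13413, i.e. γ^4 - 628γ^2 + 98596 - 53652 = 0, i.e. γ^4 - 628γ^2 + 44944 = 0. So γ is a root of x^4 - 628x^2 + 44944. This polynomial is irreducible over Q: it has no rational root (each ±√51 ± √263 is irrational), and any factorization into two quadratics over Q would force √(13413) ∈ Q (pairing opposite roots) or √51, √263 ∈ Q (other pairings), all impossible. Hence [Q(γ):Q] = 4 = [Q(√51, √263):Q], so Q(γ) = Q(√51, √263).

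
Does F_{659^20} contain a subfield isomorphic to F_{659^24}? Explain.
No: F_{659^24} is not a subfield of F_{659^20}

F_{p^m} embeds in F_{p^n} iff m | n. Here 24 ∤ 20 (since 20 = 0·24 + 20 with remainder 20 ≠ 0), so F_{659^24} is not a subfield of F_{659^20}. Equivalently: if it were, the tower law would give 24 = [F_{659^24}:F_659] dividing [F_{659^20}:F_659] = 20, contradiction.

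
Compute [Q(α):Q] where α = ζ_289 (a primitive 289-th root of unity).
[Q(α):Q] = 272

The minimal polynomial of ζ_289 over Q is the 289-th cyclotomic polynomial Φ_289(x), which is irreducible over Q and has degree φ(289) = 272. Hence [Q(α):Q] = φ(289) = 272.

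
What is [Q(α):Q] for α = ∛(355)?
[Q(α):Q] = 3

The minimal polynomial of α is x^3 - 355, irreducible over Q since 355 is not a perfect cube (so x^3 - 355 has no rational root). Hence [Q(α):Q] = deg(m_α) = 3.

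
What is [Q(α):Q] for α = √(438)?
[Q(α):Q] = 2

[Q(α):Q] equals the degree of the minimal polynomial of α. Here α^2 = 438 and x^2 - 438 is irreducible (d = 438 is squarefree, ≠ 1, hence not a square), so deg(m_α) = 2. Thus [Q(α):Q] = 2.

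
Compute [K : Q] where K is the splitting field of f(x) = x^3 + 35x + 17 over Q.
[K : Q] = 6

By the rational root test, any rational root of the monic integer polynomial f(x) = x^3 + 35x + 17 must be an integer dividing the constant term 17, i.e. one of ±{1, 17}. Evaluating: f(1) = 53, f(-1) = -19, f(17) = 5525, f(-17) = -5491; none is 0, so f has no rational root and is therefore irreducible over Q (a cubic with no linear factor over a field is irreducible). For an irreducible cubic, the Galois group is A_3 or S_3 according as the discriminant disc(f) = -4a^3 - 27b^2 = -4·(35)^3 - 27·(17)^2 = -179303 is or is not a square in Q. Here disc(f) = -179303 is not a perfect square in Q, so the Galois group of f over Q is not contained in A_3 and must be all of S_3. The splitting field has degree |S_3| = 6 over Q, so [K : Q] = 6.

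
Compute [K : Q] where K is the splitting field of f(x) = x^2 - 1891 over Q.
[K : Q] = 2

f(x) = x^2 - 1891 factors as (x - √1891)(x + √1891). The splitting field is K = Q(√1891). Since 1891 is squarefree and > 1, it is not a perfect square, so x^2 - 1891 is irreducible over Q and [Q(√1891) : Q] = 2. Hence [K : Q] = 2.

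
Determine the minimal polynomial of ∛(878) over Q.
m_α(x) = x^3 - 878

α satisfies α^3 = 878, so x^3 - 878 annihilates α. By the rational root test, a rational root p/q (in lowest terms) of x^3 - 878 would satisfy p^3 = 878 q^3, forcing q = 1 and p^3 = 878; but 878 is not a perfect cube, contradiction. A monic cubic over Q with no rational root is irreducible (any nontrivial factorization would include a linear factor). Hence x^3 - 878 is the minimal polynomial of α, and in particular [Q(α):Q] = 3.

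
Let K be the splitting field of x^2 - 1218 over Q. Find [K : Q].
[K : Q] = 2

f(x) = x^2 - 1218 factors as (x - √1218)(x + √1218). The splitting field is K = Q(√1218). Since 1218 is squarefree and > 1, it is not a perfect square, so x^2 - 1218 is irreducible over Q and [Q(√1218) : Q] = 2. Hence [K : Q] = 2.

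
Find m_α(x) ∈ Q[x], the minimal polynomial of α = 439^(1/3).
m_α(x) = x^3 - 439

α satisfies α^3 = 439, so x^3 - 439 annihilates α. By the rational root test, a rational root p/q (in lowest terms) of x^3 - 439 would satisfy p^3 = 439 q^3, forcing q = 1 and p^3 = 439; but 439 is not a perfect cube, contradiction. A monic cubic over Q with no rational root is irreducible (any nontrivial factorization would include a linear factor). Hence x^3 - 439 is the minimal polynomial of α, and in particular [Q(α):Q] = 3.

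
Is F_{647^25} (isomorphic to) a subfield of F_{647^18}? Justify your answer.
No: F_{647^25} is not a subfield of F_{647^18}

F_{p^m} embeds in F_{p^n} iff m | n. Here 25 ∤ 18 (since 18 = 0·25 + 18 with remainder 18 ≠ 0), so F_{647^25} is not a subfield of F_{647^18}. Equivalently: if it were, the tower law would give 25 = [F_{647^25}:F_647] dividing [F_{647^18}:F_647] = 18, contradiction.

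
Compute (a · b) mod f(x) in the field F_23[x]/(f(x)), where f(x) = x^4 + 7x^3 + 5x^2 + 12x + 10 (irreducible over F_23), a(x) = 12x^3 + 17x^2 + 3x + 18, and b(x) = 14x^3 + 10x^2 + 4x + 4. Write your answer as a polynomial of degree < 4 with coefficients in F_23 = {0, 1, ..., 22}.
a · b ≡ 7x^3 + 8x^2 + 10x + 17 (mod f(x))

Multiply in F_23[x]: a(x)·b(x) = (12x^3 + 17x^2 + 3x + 18)·(14x^3 + 10x^2 + 4x + 4) = 7x^6 + 13x^5 + 7x^4 + 7x^3 + 7x^2 + 15x + 3. This has degree ≥ 4, so divide by f(x) over F_23: 7x^6 + 13x^5 + 7x^4 + 7x^3 + 7x^2 + 15x + 3 = (7x^2 + 10x + 17)·(x^4 + 7x^3 + 5x^2 + 12x + 10) + (7x^3 + 8x^2 + 10x + 17). Hence a·b ≡ 7x^3 + 8x^2 + 10x + 17 (mod f). (F_23[x]/(f) is a field with 23^4 = 279841 elements since f is irreducible of degree 4.)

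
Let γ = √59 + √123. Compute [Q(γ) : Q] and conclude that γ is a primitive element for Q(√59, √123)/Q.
[Q(γ) : Q] = 4 (equivalently, Q(γ) = Q(√59, √123))

Obviously Q(γ) ⊆ Q(√59, √123), and [Q(√59, √123):Q] = 4 (since 59, 123 are distinct squarefree integers > 1 with 7257 not a perfect square). To show equality we compute the minimal polynomial of γ. From γ = √59 + √123: γ^2 = 59 + 2√(7257) + 123 = 182 + 2√(7257), so γ^2 - 182 = 2√(7257); squaring, (γ^2 - 182)^2 = 4·7257, i.e. γ^4 - 364γ^2 + 33124 - 29028 = 0, i.e. γ^4 - 364γ^2 + 4096 = 0. So γ is a root of x^4 - 364x^2 + 4096. This polynomial is irreducible over Q: it has no rational root (each ±√59 ± √123 is irrational), and any factorization into two quadratics over Q would force √(7257) ∈ Q (pairing opposite roots) or √59, √123 ∈ Q (other pairings), all impossible. Hence [Q(γ):Q] = 4 = [Q(√59, √123):Q], so Q(γ) = Q(√59, √123).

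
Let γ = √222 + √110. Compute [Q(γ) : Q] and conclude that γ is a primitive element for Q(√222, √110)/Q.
[Q(γ) : Q] = 4 (equivalently, Q(γ) = Q(√222, √110))

Obviously Q(γ) ⊆ Q(√222, √110), and [Q(√222, √110):Q] = 4 (since 222, 110 are distinct squarefree integers > 1 with 24420 not a perfect square). To show equality we compute the minimal polynomial of γ. From γ = √222 + √110: γ^2 = 222 + 2√(24420) + 110 = 332 + 2√(24420), so γ^2 - 332 = 2√(24420); squaring, (γ^2 - 332)^2 = 4·24420, i.e. γ^4 - 664γ^2 + 110224 - 97680 = 0, i.e. γ^4 - 664γ^2 + 12544 = 0. So γ is a root of x^4 - 664x^2 + 12544. This polynomial is irreducible over Q: it has no rational root (each ±√222 ± √110 is irrational), and any factorization into two quadratics over Q would force √(24420) ∈ Q (pairing opposite roots) or √222, √110 ∈ Q (other pairings), all impossible. Hence [Q(γ):Q] = 4 = [Q(√222, √110):Q], so Q(γ) = Q(√222, √110).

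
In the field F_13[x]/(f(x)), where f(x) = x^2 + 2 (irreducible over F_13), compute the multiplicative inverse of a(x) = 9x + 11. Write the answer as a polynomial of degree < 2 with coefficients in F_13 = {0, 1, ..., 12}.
a(x)^(-1) ≡ 3x + 5 (mod f(x))

Since f is irreducible over F_13, F_13[x]/(f) is a field and a(x) ≠ 0 has an inverse. Apply the extended Euclidean algorithm to f(x) and a(x) in F_13[x]: f(x) = (3x + 5)·a(x) + (12). The last nonzero remainder is the constant 12 = gcd(f, a) in F_13. Back-substituting through the division chain expresses 12 = s(x)·a(x) + t(x)·f(x) with s(x) ≡ 10x + 8 (mod f), so (10x + 8)·a(x) ≡ 12 (mod f). Multiplying by 12^(-1) ≡ 12 in F_13 gives a(x)^(-1) ≡ 12·(10x + 8) ≡ 3x + 5 (mod f). Check: (9x + 11)·(3x + 5) = x^2 + 3 ≡ 1 (mod x^2 + 2).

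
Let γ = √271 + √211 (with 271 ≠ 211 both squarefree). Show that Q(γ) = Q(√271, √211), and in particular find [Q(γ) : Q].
[Q(γ) : Q] = 4 (equivalently, Q(γ) = Q(√271, √211))

Obviously Q(γ) ⊆ Q(√271, √211), and [Q(√271, √211):Q] = 4 (since 271, 211 are distinct squarefree integers > 1 with 57181 not a perfect square). To show equality we compute the minimal polynomial of γ. From γ = √271 + √211: γ^2 = 271 + 2√(57181) + 211 = 482 + 2√(57181), so γ^2 - 482 = 2√(57181); squaring, (γ^2 - 482)^2 = 4·57181, i.e. γ^4 - 964γ^2 + 232324 - 228724 = 0, i.e. γ^4 - 964γ^2 + 3600 = 0. So γ is a root of x^4 - 964x^2 + 3600. This polynomial is irreducible over Q: it has no rational root (each ±√271 ± √211 is irrational), and any factorization into two quadratics over Q would force √(57181) ∈ Q (pairing opposite roots) or √271, √211 ∈ Q (other pairings), all impossible. Hence [Q(γ):Q] = 4 = [Q(√271, √211):Q], so Q(γ) = Q(√271, √211).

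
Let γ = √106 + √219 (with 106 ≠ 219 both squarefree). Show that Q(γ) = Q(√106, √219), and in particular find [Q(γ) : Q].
[Q(γ) : Q] = 4 (equivalently, Q(γ) = Q(√106, √219))

Obviously Q(γ) ⊆ Q(√106, √219), and [Q(√106, √219):Q] = 4 (since 106, 219 are distinct squarefree integers > 1 with 23214 not a perfect square). To show equality we compute the minimal polynomial of γ. From γ = √106 + √219: γ^2 = 106 + 2√(23214) + 219 = 325 + 2√(23214), so γ^2 - 325 = 2√(23214); squaring, (γ^2 - 325)^2 = 4·23214, i.e. γ^4 - 650γ^2 + 105625 - 92856 = 0, i.e. γ^4 - 650γ^2 + 12769 = 0. So γ is a root of x^4 - 650x^2 + 12769. This polynomial is irreducible over Q: it has no rational root (each ±√106 ± √219 is irrational), and any factorization into two quadratics over Q would force √(23214) ∈ Q (pairing opposite roots) or √106, √219 ∈ Q (other pairings), all impossible. Hence [Q(γ):Q] = 4 = [Q(√106, √219):Q], so Q(γ) = Q(√106, √219).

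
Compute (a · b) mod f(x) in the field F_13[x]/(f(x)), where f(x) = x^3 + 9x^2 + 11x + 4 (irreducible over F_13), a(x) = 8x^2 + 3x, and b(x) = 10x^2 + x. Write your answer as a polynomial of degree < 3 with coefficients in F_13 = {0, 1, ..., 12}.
a · b ≡ 9x^2 + 6x + 11 (mod f(x))

Multiply in F_13[x]: a(x)·b(x) = (8x^2 + 3x)·(10x^2 + x) = 2x^4 + 12x^3 + 3x^2. This has degree ≥ 3, so divide by f(x) over F_13: 2x^4 + 12x^3 + 3x^2 = (2x + 7)·(x^3 + 9x^2 + 11x + 4) + (9x^2 + 6x + 11). Hence a·b ≡ 9x^2 + 6x + 11 (mod f). (F_13[x]/(f) is a field with 13^3 = 2197 elements since f is irreducible of degree 3.)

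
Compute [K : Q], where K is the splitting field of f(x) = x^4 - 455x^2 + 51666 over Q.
[K : Q] = 4

Solving the quadratic in x^2: x^2 = (455 ± √(455^2 - 4·51666))/2 = (455 ± √361)/2 = (455 ± 19)/2, giving x^2 = 218 or x^2 = 237. So f(x) = (x^2 - 218)(x^2 - 237) and the roots of f are ±√218, ±√237. Hence the splitting field is K = Q(√218, √237). Since 218 and 237 are distinct squarefree integers > 1, their product 51666 is not a perfect square, so √237 ∉ Q(√218). By the tower law [K:Q] = [Q(√218,√237):Q(√218)] · [Q(√218):Q] = 2 · 2 = 4.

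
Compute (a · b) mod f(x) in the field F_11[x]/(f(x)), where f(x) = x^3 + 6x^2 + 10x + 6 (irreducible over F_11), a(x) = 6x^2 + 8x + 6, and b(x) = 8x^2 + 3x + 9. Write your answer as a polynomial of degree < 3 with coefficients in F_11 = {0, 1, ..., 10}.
a · b ≡ 2x^2 + 3x + 3 (mod f(x))

Multiply in F_11[x]: a(x)·b(x) = (6x^2 + 8x + 6)·(8x^2 + 3x + 9) = 4x^4 + 5x^3 + 5x^2 + 2x + 10. This has degree ≥ 3, so divide by f(x) over F_11: 4x^4 + 5x^3 + 5x^2 + 2x + 10 = (4x + 3)·(x^3 + 6x^2 + 10x + 6) + (2x^2 + 3x + 3). Hence a·b ≡ 2x^2 + 3x + 3 (mod f). (F_11[x]/(f) is a field with 11^3 = 1331 elements since f is irreducible of degree 3.)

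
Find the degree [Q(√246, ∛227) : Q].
[Q(√246, ∛227) : Q] = 6

Let L = Q(√246, ∛227). Since Q(√246) ⊂ L and [Q(√246):Q] = 2, the tower law gives 2 | [L:Q]. Likewise Q(∛227) ⊂ L with [Q(∛227):Q] = 3 (because 227 is not a perfect cube), so 3 | [L:Q]. As gcd(2,3) = 1, [L:Q] is divisible by 6. Conversely L is generated over Q by √246 and ∛227, so [L:Q] ≤ 2·3 = 6. Therefore [Q(√246, ∛227) : Q] = 6.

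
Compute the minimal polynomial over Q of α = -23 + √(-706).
m_α(x) = x^2 + 46x + 1235

From α + 23 = √(-706), squaring gives (α + 23)^2 = -706, i.e. α^2 + 46α + 529 = -706, so α^2 + 46α + 1235 = 0. The discriminant of x^2 + 46x + 1235 is (46)^2 - 4·(1235) = 2116 - 4940 = -2824, and 4·(-706) is not a perfect square in Q since -706 is squarefree and ≠ 1. Hence x^2 + 46x + 1235 is irreducible over Q and is the minimal polynomial of α.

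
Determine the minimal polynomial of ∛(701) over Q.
m_α(x) = x^3 - 701

α satisfies α^3 = 701, so x^3 - 701 annihilates α. By the rational root test, a rational root p/q (in lowest terms) of x^3 - 701 would satisfy p^3 = 701 q^3, forcing q = 1 and p^3 = 701; but 701 is not a perfect cube, contradiction. A monic cubic over Q with no rational root is irreducible (any nontrivial factorization would include a linear factor). Hence x^3 - 701 is the minimal polynomial of α, and in particular [Q(α):Q] = 3.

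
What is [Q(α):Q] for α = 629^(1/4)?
[Q(α):Q] = 4

α is a root of x^4 - 629. By Eisenstein's criterion at the prime p = 17 (which divides the constant term 629 but p^2 = 289 does not, since 629 is squarefree), x^4 - 629 is irreducible over Q. Hence [Q(α):Q] = 4.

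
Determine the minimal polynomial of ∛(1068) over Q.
m_α(x) = x^3 - 1068

α satisfies α^3 = 1068, so x^3 - 1068 annihilates α. By the rational root test, a rational root p/q (in lowest terms) of x^3 - 1068 would satisfy p^3 = 1068 q^3, forcing q = 1 and p^3 = 1068; but 1068 is not a perfect cube, contradiction. A monic cubic over Q with no rational root is irreducible (any nontrivial factorization would include a linear factor). Hence x^3 - 1068 is the minimal polynomial of α, and in particular [Q(α):Q] = 3.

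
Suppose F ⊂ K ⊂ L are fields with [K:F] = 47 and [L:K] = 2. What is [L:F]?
[L:F] = 94

The tower law says that for any tower of field extensions F ⊂ K ⊂ L with finite degrees, [L:F] = [L:K] · [K:F]. Here this gives [L:F] = 2 · 47 = 94.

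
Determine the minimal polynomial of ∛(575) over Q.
m_α(x) = x^3 - 575

α satisfies α^3 = 575, so x^3 - 575 annihilates α. By the rational root test, a rational root p/q (in lowest terms) of x^3 - 575 would satisfy p^3 = 575 q^3, forcing q = 1 and p^3 = 575; but 575 is not a perfect cube, contradiction. A monic cubic over Q with no rational root is irreducible (any nontrivial factorization would include a linear factor). Hence x^3 - 575 is the minimal polynomial of α, and in particular [Q(α):Q] = 3.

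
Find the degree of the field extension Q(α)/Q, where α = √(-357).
[Q(α):Q] = 2

[Q(α):Q] equals the degree of the minimal polynomial of α. Here α^2 = -357 and x^2 + 357 is irreducible (d = -357 is squarefree, ≠ 1, hence not a square), so deg(m_α) = 2. Thus [Q(α):Q] = 2.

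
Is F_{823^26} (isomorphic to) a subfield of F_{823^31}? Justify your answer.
No: F_{823^26} is not a subfield of F_{823^31}

F_{p^m} embeds in F_{p^n} iff m | n. Here 26 ∤ 31 (since 31 = 1·26 + 5 with remainder 5 ≠ 0), so F_{823^26} is not a subfield of F_{823^31}. Equivalently: if it were, the tower law would give 26 = [F_{823^26}:F_823] dividing [F_{823^31}:F_823] = 31, contradiction.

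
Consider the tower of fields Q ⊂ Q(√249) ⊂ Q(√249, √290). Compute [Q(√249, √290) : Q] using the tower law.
[Q(√249, √290) : Q] = 4

[Q(√249):Q] = 2 (min poly x^2 - 249, irreducible since 249 is squarefree > 1). For the top step, suppose √290 ∈ Q(√249), say √290 = c + d√249 with c, d ∈ Q. Squaring: 290 = c^2 + 249d^2 + 2cd√249. Since √249 ∉ Q this forces 2cd = 0. If d = 0 then √290 = c ∈ Q, contradicting 290 squarefree > 1. If c = 0 then 290 = 249d^2, so 249·290 = (249d)^2 is a perfect square in Q — but 249·290 = 72210 is not a perfect square (since 249 and 290 are distinct squarefree integers). Contradiction. Hence √290 ∉ Q(√249), so x^2 - 290 stays irreducible over Q(√249) and [Q(√249, √290) : Q(√249)] = 2. By the tower law, [Q(√249, √290) : Q] = 2 · 2 = 4.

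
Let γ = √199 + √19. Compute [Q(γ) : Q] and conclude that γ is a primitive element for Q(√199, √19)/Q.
[Q(γ) : Q] = 4 (equivalently, Q(γ) = Q(√199, √19))

Obviously Q(γ) ⊆ Q(√199, √19), and [Q(√199, √19):Q] = 4 (since 199, 19 are distinct squarefree integers > 1 with 3781 not a perfect square). To show equality we compute the minimal polynomial of γ. From γ = √199 + √19: γ^2 = 199 + 2√(3781) + 19 = 218 + 2√(3781), so γ^2 - 218 = 2√(3781); squaring, (γ^2 - 218)^2 = 4·3781, i.e. γ^4 - 436γ^2 + 47524 - 15124 = 0, i.e. γ^4 - 436γ^2 + 32400 = 0. So γ is a root of x^4 - 436x^2 + 32400. This polynomial is irreducible over Q: it has no rational root (each ±√199 ± √19 is irrational), and any factorization into two quadratics over Q would force √(3781) ∈ Q (pairing opposite roots) or √199, √19 ∈ Q (other pairings), all impossible. Hence [Q(γ):Q] = 4 = [Q(√199, √19):Q], so Q(γ) = Q(√199, √19).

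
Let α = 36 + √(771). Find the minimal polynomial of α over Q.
m_α(x) = x^2 - 72x + 525

From α - 36 = √(771), squaring gives (α - 36)^2 = 771, i.e. α^2 - 72α + 1296 = 771, so α^2 - 72α + 525 = 0. The discriminant of x^2 - 72x + 525 is (-72)^2 - 4·(525) = 5184 - 2100 = 3084, and 4·(771) is not a perfect square in Q since 771 is squarefree and ≠ 1. Hence x^2 - 72x + 525 is irreducible over Q and is the minimal polynomial of α.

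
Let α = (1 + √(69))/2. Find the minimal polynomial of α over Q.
m_α(x) = x^2 - x - 17

From 2α - 1 = √(69), squaring gives (2α - 1)^2 = 69, i.e. 4α^2 - 4α + 1 = 69, so α^2 - α + (1 - 69)/4 = 0. Since 69 ≡ 1 (mod 4), (1 - 69)/4 = -17 ∈ Z. The polynomial x^2 - x - 17 has discriminant 1 - 4·(-17) = 69, which is not a perfect square in Q (d = 69 is squarefree and ≠ 1), so x^2 - x - 17 is irreducible over Q. It is the minimal polynomial of α.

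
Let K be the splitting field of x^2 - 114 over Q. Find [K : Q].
[K : Q] = 2

f(x) = x^2 - 114 factors as (x - √114)(x + √114). The splitting field is K = Q(√114). Since 114 is squarefree and > 1, it is not a perfect square, so x^2 - 114 is irreducible over Q and [Q(√114) : Q] = 2. Hence [K : Q] = 2.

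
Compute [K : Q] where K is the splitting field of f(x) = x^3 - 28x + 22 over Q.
[K : Q] = 6

By the rational root test, any rational root of the monic integer polynomial f(x) = x^3 - 28x + 22 must be an integer dividing the constant term 22, i.e. one of ±{1, 2, 11, 22}. Evaluating: f(1) = -5, f(-1) = 49, f(2) = -26, f(-2) = 70, f(11) = 1045, f(-11) = -1001, f(22) = 10054, f(-22) = -10010; none is 0, so f has no rational root and is therefore irreducible over Q (a cubic with no linear factor over a field is irreducible). For an irreducible cubic, the Galois group is A_3 or S_3 according as the discriminant disc(f) = -4a^3 - 27b^2 = -4·(-28)^3 - 27·(22)^2 = 74740 is or is not a square in Q. Here disc(f) = 74740 is not a perfect square in Q, so the Galois group of f over Q is not contained in A_3 and must be all of S_3. The splitting field has degree |S_3| = 6 over Q, so [K : Q] = 6.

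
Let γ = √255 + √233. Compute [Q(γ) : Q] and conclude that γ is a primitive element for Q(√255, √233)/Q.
[Q(γ) : Q] = 4 (equivalently, Q(γ) = Q(√255, √233))

Obviously Q(γ) ⊆ Q(√255, √233), and [Q(√255, √233):Q] = 4 (since 255, 233 are distinct squarefree integers > 1 with 59415 not a perfect square). To show equality we compute the minimal polynomial of γ. From γ = √255 + √233: γ^2 = 255 + 2√(59415) + 233 = 488 + 2√(59415), so γ^2 - 488 = 2√(59415); squaring, (γ^2 - 488)^2 = 4·59415, i.e. γ^4 - 976γ^2 + 238144 - 237660 = 0, i.e. γ^4 - 976γ^2 + 484 = 0. So γ is a root of x^4 - 976x^2 + 484. This polynomial is irreducible over Q: it has no rational root (each ±√255 ± √233 is irrational), and any factorization into two quadratics over Q would force √(59415) ∈ Q (pairing opposite roots) or √255, √233 ∈ Q (other pairings), all impossible. Hence [Q(γ):Q] = 4 = [Q(√255, √233):Q], so Q(γ) = Q(√255, √233).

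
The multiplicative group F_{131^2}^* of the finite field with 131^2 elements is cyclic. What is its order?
|F_{131^2}^*| = 17160

F_{131^2} has 131^2 = 17161 elements; its multiplicative group consists of all nonzero elements, so |F_{131^2}^*| = 17161 - 1 = 17160. (It is cyclic since any finite subgroup of the multiplicative group of a field is cyclic.)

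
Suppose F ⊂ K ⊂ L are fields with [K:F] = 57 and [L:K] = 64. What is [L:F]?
[L:F] = 3648

The tower law says that for any tower of field extensions F ⊂ K ⊂ L with finite degrees, [L:F] = [L:K] · [K:F]. Here this gives [L:F] = 64 · 57 = 3648.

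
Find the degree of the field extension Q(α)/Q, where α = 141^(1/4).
[Q(α):Q] = 4

α is a root of x^4 - 141. By Eisenstein's criterion at the prime p = 3 (which divides the constant term 141 but p^2 = 9 does not, since 141 is squarefree), x^4 - 141 is irreducible over Q. Hence [Q(α):Q] = 4.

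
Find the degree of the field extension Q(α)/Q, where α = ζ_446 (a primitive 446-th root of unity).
[Q(α):Q] = 222

The minimal polynomial of ζ_446 over Q is the 446-th cyclotomic polynomial Φ_446(x), which is irreducible over Q and has degree φ(446) = 222. Hence [Q(α):Q] = φ(446) = 222.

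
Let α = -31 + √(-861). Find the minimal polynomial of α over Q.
m_α(x) = x^2 + 62x + 1822

From α + 31 = √(-861), squaring gives (α + 31)^2 = -861, i.e. α^2 + 62α + 961 = -861, so α^2 + 62α + 1822 = 0. The discriminant of x^2 + 62x + 1822 is (62)^2 - 4·(1822) = 3844 - 7288 = -3444, and 4·(-861) is not a perfect square in Q since -861 is squarefree and ≠ 1. Hence x^2 + 62x + 1822 is irreducible over Q and is the minimal polynomial of α.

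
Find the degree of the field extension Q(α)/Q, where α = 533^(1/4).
[Q(α):Q] = 4

α is a root of x^4 - 533. By Eisenstein's criterion at the prime p = 13 (which divides the constant term 533 but p^2 = 169 does not, since 533 is squarefree), x^4 - 533 is irreducible over Q. Hence [Q(α):Q] = 4.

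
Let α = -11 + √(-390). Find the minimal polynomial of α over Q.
m_α(x) = x^2 + 22x + 511

From α + 11 = √(-390), squaring gives (α + 11)^2 = -390, i.e. α^2 + 22α + 121 = -390, so α^2 + 22α + 511 = 0. The discriminant of x^2 + 22x + 511 is (22)^2 - 4·(511) = 484 - 2044 = -1560, and 4·(-390) is not a perfect square in Q since -390 is squarefree and ≠ 1. Hence x^2 + 22x + 511 is irreducible over Q and is the minimal polynomial of α.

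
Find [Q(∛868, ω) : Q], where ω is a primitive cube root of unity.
[Q(∛868, ω) : Q] = 6

[Q(∛868):Q] = 3 (min poly x^3 - 868, irreducible since 868 is not a perfect cube). [Q(ω):Q] = 2 (min poly x^2 + x + 1). Since Q(∛868) ⊂ R and ω ∉ R, we have ω ∉ Q(∛868), so x^2 + x + 1 remains irreducible over Q(∛868) and [Q(∛868, ω) : Q(∛868)] = 2. By the tower law, [Q(∛868, ω) : Q] = 3 · 2 = 6. (In fact Q(∛868, ω) is the splitting field of x^3 - 868 over Q.)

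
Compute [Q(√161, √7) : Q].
[Q(√161, √7) : Q] = 4

[Q(√161):Q] = 2 (min poly x^2 - 161, irreducible since 161 is squarefree > 1). For the top step, suppose √7 ∈ Q(√161), say √7 = c + d√161 with c, d ∈ Q. Squaring: 7 = c^2 + 161d^2 + 2cd√161. Since √161 ∉ Q this forces 2cd = 0. If d = 0 then √7 = c ∈ Q, contradicting 7 squarefree > 1. If c = 0 then 7 = 161d^2, so 161·7 = (161d)^2 is a perfect square in Q — but 161·7 = 1127 is not a perfect square (since 161 and 7 are distinct squarefree integers). Contradiction. Hence √7 ∉ Q(√161), so x^2 - 7 stays irreducible over Q(√161) and [Q(√161, √7) : Q(√161)] = 2. By the tower law, [Q(√161, √7) : Q] = 2 · 2 = 4.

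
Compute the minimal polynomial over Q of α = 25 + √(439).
m_α(x) = x^2 - 50x + 186

From α - 25 = √(439), squaring gives (α - 25)^2 = 439, i.e. α^2 - 50α + 625 = 439, so α^2 - 50α + 186 = 0. The discriminant of x^2 - 50x + 186 is (-50)^2 - 4·(186) = 2500 - 744 = 1756, and 4·(439) is not a perfect square in Q since 439 is squarefree and ≠ 1. Hence x^2 - 50x + 186 is irreducible over Q and is the minimal polynomial of α.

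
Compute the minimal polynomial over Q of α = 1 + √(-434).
m_α(x) = x^2 - 2x + 435

From α - 1 = √(-434), squaring gives (α - 1)^2 = -434, i.e. α^2 - 2α + 1 = -434, so α^2 - 2α + 435 = 0. The discriminant of x^2 - 2x + 435 is (-2)^2 - 4·(435) = 4 - 1740 = -1736, and 4·(-434) is not a perfect square in Q since -434 is squarefree and ≠ 1. Hence x^2 - 2x + 435 is irreducible over Q and is the minimal polynomial of α.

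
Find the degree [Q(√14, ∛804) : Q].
[Q(√14, ∛804) : Q] = 6

Let L = Q(√14, ∛804). Since Q(√14) ⊂ L and [Q(√14):Q] = 2, the tower law gives 2 | [L:Q]. Likewise Q(∛804) ⊂ L with [Q(∛804):Q] = 3 (because 804 is not a perfect cube), so 3 | [L:Q]. As gcd(2,3) = 1, [L:Q] is divisible by 6. Conversely L is generated over Q by √14 and ∛804, so [L:Q] ≤ 2·3 = 6. Therefore [Q(√14, ∛804) : Q] = 6.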